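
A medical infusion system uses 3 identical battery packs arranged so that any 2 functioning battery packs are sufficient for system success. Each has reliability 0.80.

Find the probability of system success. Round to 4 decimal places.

R = Σ_{i=2}^{3} C(3,i) p^i (1−p)^{3−i} with p = 0.80
C(3,2)·0.80^2·0.20^1 = 0.384000
C(3,3)·0.80^3·0.20^0 = 0.512000
Sum = 0.8960

0.8960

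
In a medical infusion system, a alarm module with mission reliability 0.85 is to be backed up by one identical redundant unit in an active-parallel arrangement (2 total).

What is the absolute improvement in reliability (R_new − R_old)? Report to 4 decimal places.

R_before = 0.85
R_after = 1 − (1 − 0.85)^2 = 0.9775
ΔR = 0.9775 − 0.85 = 0.1275

0.1275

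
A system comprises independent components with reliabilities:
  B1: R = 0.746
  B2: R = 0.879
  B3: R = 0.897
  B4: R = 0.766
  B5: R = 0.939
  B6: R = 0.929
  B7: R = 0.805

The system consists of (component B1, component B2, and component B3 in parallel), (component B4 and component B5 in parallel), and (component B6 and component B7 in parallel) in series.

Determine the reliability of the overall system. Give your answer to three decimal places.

Parallel (B1, B2, and B3): 1 − (1 − 0.74600)(1 − 0.87900)(1 − 0.89700) = 0.99683
Parallel (B4 and B5): 1 − (1 − 0.76600)(1 − 0.93900) = 0.98573
Parallel (B6 and B7): 1 − (1 − 0.92900)(1 − 0.80500) = 0.98616
Series ([0.99683], [0.98573], and [0.98616]): 0.99683 × 0.98573 × 0.98616 = 0.969

0.969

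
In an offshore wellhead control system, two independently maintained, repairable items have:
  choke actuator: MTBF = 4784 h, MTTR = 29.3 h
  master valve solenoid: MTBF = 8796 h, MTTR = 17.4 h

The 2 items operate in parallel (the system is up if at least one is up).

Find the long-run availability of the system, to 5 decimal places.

A(choke actuator) = MTBF/(MTBF+MTTR) = 4784/(4784+29.3) = 0.993913
A(master valve solenoid) = MTBF/(MTBF+MTTR) = 8796/(8796+17.4) = 0.998026
Parallel availability: 1 − (1 − 0.993913)(1 − 0.998026) = 0.99999

0.99999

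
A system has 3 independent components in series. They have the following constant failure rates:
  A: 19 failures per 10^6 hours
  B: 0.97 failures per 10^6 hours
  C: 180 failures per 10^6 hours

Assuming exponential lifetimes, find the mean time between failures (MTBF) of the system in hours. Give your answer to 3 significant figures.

Series of exponential components: λ_sys = Σ λ_i
λ_sys = 0.000019 + 0.00000097 + 0.00018 = 1.9997e-04 /h
MTBF = 1 / λ_sys = 5000 h

5000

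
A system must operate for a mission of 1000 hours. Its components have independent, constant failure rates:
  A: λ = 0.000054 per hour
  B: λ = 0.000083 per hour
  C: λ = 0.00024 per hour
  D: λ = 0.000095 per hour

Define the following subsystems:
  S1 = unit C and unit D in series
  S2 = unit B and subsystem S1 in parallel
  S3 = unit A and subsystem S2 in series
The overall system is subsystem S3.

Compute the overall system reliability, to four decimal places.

0.9260

R(A) = exp(−0.000054 × 1000) = 0.947432
R(B) = exp(−0.000083 × 1000) = 0.920351
R(C) = exp(−0.00024 × 1000) = 0.786628
R(D) = exp(−0.000095 × 1000) = 0.909373
Series (C and D): 0.786628 × 0.909373 = 0.715338
Parallel (B and [0.715338]): 1 − (1 − 0.920351)(1 − 0.715338) = 0.977327
Series (A and [0.977327]): 0.947432 × 0.977327 = 0.9260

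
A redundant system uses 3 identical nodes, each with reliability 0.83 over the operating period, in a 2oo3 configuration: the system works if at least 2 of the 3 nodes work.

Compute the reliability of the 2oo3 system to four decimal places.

0.9231

R = Σ_{i=2}^{3} C(3,i) p^i (1−p)^{3−i} with p = 0.83
C(3,2)·0.83^2·0.17^1 = 0.351339
C(3,3)·0.83^3·0.17^0 = 0.571787
Sum = 0.9231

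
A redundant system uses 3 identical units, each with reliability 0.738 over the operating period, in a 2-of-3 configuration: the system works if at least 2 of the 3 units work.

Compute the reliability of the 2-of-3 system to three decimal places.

R = Σ_{i=2}^{3} C(3,i) p^i (1−p)^{3−i} with p = 0.738
C(3,2)·0.738^2·0.262^1 = 0.42809
C(3,3)·0.738^3·0.262^0 = 0.40195
Sum = 0.830

0.830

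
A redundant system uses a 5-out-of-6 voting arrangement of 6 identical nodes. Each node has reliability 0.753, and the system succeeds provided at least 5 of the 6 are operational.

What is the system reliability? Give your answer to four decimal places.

R = Σ_{i=5}^{6} C(6,i) p^i (1−p)^{6−i} with p = 0.753
C(6,5)·0.753^5·0.247^1 = 0.358776
C(6,6)·0.753^6·0.247^0 = 0.182293
Sum = 0.5411

0.5411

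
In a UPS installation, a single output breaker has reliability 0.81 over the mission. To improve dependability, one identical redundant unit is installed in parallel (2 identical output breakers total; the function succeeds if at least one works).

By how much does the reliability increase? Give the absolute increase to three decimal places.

0.154

R_before = 0.81
R_after = 1 − (1 − 0.81)^2 = 0.964
ΔR = 0.964 − 0.81 = 0.154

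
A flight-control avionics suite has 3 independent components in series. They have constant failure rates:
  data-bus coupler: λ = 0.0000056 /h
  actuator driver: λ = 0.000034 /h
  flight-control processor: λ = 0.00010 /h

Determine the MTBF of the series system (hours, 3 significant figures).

7160

Series of exponential components: λ_sys = Σ λ_i
λ_sys = 0.0000056 + 0.000034 + 0.00010 = 1.3960e-04 /h
MTBF = 1 / λ_sys = 7160 h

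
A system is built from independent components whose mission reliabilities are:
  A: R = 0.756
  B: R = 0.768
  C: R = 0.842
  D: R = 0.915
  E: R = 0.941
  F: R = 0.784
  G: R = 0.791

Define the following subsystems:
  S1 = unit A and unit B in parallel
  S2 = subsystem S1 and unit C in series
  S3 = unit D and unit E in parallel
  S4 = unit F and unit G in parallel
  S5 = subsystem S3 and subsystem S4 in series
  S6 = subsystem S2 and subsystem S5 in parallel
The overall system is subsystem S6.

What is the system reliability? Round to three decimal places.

Parallel (A and B): 1 − (1 − 0.75600)(1 − 0.76800) = 0.94339
Series ([0.94339] and C): 0.94339 × 0.84200 = 0.79433
Parallel (D and E): 1 − (1 − 0.91500)(1 − 0.94100) = 0.99499
Parallel (F and G): 1 − (1 − 0.78400)(1 − 0.79100) = 0.95486
Series ([0.99499] and [0.95486]): 0.99499 × 0.95486 = 0.95008
Parallel ([0.79433] and [0.95008]): 1 − (1 − 0.79433)(1 − 0.95008) = 0.990

0.990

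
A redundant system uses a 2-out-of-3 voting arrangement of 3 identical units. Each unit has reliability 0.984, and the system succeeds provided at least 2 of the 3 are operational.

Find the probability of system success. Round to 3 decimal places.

0.999

R = Σ_{i=2}^{3} C(3,i) p^i (1−p)^{3−i} with p = 0.984
C(3,2)·0.984^2·0.016^1 = 0.04648
C(3,3)·0.984^3·0.016^0 = 0.95276
Sum = 0.999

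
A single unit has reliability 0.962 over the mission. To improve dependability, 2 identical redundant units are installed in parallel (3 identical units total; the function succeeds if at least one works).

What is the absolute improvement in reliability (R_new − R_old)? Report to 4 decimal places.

R_before = 0.962
R_after = 1 − (1 − 0.962)^3 = 0.9999
ΔR = 0.9999 − 0.962 = 0.0379

0.0379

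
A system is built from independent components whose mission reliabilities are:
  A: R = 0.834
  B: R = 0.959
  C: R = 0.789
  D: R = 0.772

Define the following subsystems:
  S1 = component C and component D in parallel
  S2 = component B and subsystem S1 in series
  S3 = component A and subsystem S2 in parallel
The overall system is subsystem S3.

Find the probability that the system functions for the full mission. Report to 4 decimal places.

0.9855

Parallel (C and D): 1 − (1 − 0.789000)(1 − 0.772000) = 0.951892
Series (B and [0.951892]): 0.959000 × 0.951892 = 0.912864
Parallel (A and [0.912864]): 1 − (1 − 0.834000)(1 − 0.912864) = 0.9855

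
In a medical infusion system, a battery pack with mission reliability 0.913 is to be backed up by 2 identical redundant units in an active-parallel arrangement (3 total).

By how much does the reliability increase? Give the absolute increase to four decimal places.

0.0863

R_before = 0.913
R_after = 1 − (1 − 0.913)^3 = 0.9993
ΔR = 0.9993 − 0.913 = 0.0863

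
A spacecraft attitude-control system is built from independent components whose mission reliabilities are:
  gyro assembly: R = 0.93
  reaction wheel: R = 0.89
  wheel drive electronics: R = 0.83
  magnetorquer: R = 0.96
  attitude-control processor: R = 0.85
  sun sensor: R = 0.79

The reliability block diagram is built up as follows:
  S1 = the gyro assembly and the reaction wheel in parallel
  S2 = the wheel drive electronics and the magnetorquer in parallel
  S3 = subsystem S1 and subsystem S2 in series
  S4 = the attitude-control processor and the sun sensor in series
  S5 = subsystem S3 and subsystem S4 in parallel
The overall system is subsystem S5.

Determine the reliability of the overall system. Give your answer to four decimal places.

Parallel (gyro assembly and reaction wheel): 1 − (1 − 0.930000)(1 − 0.890000) = 0.992300
Parallel (wheel drive electronics and magnetorquer): 1 − (1 − 0.830000)(1 − 0.960000) = 0.993200
Series ([0.992300] and [0.993200]): 0.992300 × 0.993200 = 0.985552
Series (attitude-control processor and sun sensor): 0.850000 × 0.790000 = 0.671500
Parallel ([0.985552] and [0.671500]): 1 − (1 − 0.985552)(1 − 0.671500) = 0.9953

0.9953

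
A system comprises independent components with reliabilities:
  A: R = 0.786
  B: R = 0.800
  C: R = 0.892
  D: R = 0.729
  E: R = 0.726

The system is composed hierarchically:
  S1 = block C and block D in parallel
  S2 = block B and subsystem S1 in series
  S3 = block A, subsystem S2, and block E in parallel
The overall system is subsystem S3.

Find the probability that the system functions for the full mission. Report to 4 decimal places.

Parallel (C and D): 1 − (1 − 0.892000)(1 − 0.729000) = 0.970732
Series (B and [0.970732]): 0.800000 × 0.970732 = 0.776586
Parallel (A, [0.776586], and E): 1 − (1 − 0.786000)(1 − 0.776586)(1 − 0.726000) = 0.9869

0.9869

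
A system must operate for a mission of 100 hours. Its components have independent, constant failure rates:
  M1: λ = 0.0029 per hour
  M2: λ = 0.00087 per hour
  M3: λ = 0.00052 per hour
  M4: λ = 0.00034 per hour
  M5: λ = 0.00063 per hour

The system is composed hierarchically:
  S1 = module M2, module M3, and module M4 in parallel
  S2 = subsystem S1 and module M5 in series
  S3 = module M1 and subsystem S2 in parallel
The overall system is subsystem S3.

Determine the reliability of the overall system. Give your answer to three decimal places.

0.985

R(M1) = exp(−0.0029 × 100) = 0.74826
R(M2) = exp(−0.00087 × 100) = 0.91668
R(M3) = exp(−0.00052 × 100) = 0.94933
R(M4) = exp(−0.00034 × 100) = 0.96657
R(M5) = exp(−0.00063 × 100) = 0.93894
Parallel (M2, M3, and M4): 1 − (1 − 0.91668)(1 − 0.94933)(1 − 0.96657) = 0.99986
Series ([0.99986] and M5): 0.99986 × 0.93894 = 0.93881
Parallel (M1 and [0.93881]): 1 − (1 − 0.74826)(1 − 0.93881) = 0.985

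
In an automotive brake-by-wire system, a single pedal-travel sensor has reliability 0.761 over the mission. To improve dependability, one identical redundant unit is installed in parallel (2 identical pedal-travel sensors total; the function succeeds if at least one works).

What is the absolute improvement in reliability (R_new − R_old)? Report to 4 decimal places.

R_before = 0.761
R_after = 1 − (1 − 0.761)^2 = 0.9429
ΔR = 0.9429 − 0.761 = 0.1819

0.1819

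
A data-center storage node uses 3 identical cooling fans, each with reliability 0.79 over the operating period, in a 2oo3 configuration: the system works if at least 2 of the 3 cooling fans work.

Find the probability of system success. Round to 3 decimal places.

0.886

R = Σ_{i=2}^{3} C(3,i) p^i (1−p)^{3−i} with p = 0.79
C(3,2)·0.79^2·0.21^1 = 0.39318
C(3,3)·0.79^3·0.21^0 = 0.49304
Sum = 0.886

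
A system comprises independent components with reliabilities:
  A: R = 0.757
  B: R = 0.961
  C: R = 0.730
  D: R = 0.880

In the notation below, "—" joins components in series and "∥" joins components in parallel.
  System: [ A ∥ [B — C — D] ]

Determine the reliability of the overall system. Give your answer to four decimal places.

0.9070

Series (B, C, and D): 0.961000 × 0.730000 × 0.880000 = 0.617346
Parallel (A and [0.617346]): 1 − (1 − 0.757000)(1 − 0.617346) = 0.9070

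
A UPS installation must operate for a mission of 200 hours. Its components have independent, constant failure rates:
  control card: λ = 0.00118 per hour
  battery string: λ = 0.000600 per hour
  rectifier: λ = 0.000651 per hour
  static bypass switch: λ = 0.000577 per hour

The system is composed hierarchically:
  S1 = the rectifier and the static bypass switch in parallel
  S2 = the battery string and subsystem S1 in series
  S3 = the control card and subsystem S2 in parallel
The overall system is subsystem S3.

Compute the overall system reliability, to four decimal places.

0.9737

R(control card) = exp(−0.00118 × 200) = 0.789781
R(battery string) = exp(−0.000600 × 200) = 0.886920
R(rectifier) = exp(−0.000651 × 200) = 0.877920
R(static bypass switch) = exp(−0.000577 × 200) = 0.891010
Parallel (rectifier and static bypass switch): 1 − (1 − 0.877920)(1 − 0.891010) = 0.986695
Series (battery string and [0.986695]): 0.886920 × 0.986695 = 0.875120
Parallel (control card and [0.875120]): 1 − (1 − 0.789781)(1 − 0.875120) = 0.9737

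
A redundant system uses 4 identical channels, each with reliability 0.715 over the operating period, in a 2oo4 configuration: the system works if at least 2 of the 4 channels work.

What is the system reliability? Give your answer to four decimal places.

0.9272

R = Σ_{i=2}^{4} C(4,i) p^i (1−p)^{4−i} with p = 0.715
C(4,2)·0.715^2·0.285^2 = 0.249146
C(4,3)·0.715^3·0.285^1 = 0.416699
C(4,4)·0.715^4·0.285^0 = 0.261351
Sum = 0.9272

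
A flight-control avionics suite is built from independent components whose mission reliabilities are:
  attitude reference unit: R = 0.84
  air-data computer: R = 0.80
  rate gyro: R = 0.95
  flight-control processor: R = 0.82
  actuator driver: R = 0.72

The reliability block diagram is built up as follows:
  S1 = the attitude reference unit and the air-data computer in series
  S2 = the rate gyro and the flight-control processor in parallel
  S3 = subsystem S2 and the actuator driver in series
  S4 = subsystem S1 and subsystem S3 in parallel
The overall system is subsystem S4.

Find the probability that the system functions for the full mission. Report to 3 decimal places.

Series (attitude reference unit and air-data computer): 0.84000 × 0.80000 = 0.67200
Parallel (rate gyro and flight-control processor): 1 − (1 − 0.95000)(1 − 0.82000) = 0.99100
Series ([0.99100] and actuator driver): 0.99100 × 0.72000 = 0.71352
Parallel ([0.67200] and [0.71352]): 1 − (1 − 0.67200)(1 − 0.71352) = 0.906

0.906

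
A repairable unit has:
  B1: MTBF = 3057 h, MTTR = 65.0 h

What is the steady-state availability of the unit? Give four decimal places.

A(B1) = MTBF/(MTBF+MTTR) = 3057/(3057+65.0) = 0.9792

0.9792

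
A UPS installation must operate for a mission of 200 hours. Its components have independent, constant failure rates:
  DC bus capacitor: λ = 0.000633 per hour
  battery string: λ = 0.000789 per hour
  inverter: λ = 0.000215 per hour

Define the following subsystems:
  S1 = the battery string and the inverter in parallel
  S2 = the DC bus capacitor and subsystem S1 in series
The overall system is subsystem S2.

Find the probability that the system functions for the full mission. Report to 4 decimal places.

0.8757

R(DC bus capacitor) = exp(−0.000633 × 200) = 0.881086
R(battery string) = exp(−0.000789 × 200) = 0.854021
R(inverter) = exp(−0.000215 × 200) = 0.957911
Parallel (battery string and inverter): 1 − (1 − 0.854021)(1 − 0.957911) = 0.993856
Series (DC bus capacitor and [0.993856]): 0.881086 × 0.993856 = 0.8757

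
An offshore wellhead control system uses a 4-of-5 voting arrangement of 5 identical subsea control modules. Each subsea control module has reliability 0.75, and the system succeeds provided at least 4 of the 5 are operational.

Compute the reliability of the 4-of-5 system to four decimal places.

R = Σ_{i=4}^{5} C(5,i) p^i (1−p)^{5−i} with p = 0.75
C(5,4)·0.75^4·0.25^1 = 0.395508
C(5,5)·0.75^5·0.25^0 = 0.237305
Sum = 0.6328

0.6328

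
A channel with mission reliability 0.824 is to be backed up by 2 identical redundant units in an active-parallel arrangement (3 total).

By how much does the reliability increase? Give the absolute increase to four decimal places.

R_before = 0.824
R_after = 1 − (1 − 0.824)^3 = 0.9945
ΔR = 0.9945 − 0.824 = 0.1705

0.1705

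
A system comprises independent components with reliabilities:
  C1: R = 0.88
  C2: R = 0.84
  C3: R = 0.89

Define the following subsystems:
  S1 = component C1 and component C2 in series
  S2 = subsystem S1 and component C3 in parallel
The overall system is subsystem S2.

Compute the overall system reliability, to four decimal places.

Series (C1 and C2): 0.880000 × 0.840000 = 0.739200
Parallel ([0.739200] and C3): 1 − (1 − 0.739200)(1 − 0.890000) = 0.9713

0.9713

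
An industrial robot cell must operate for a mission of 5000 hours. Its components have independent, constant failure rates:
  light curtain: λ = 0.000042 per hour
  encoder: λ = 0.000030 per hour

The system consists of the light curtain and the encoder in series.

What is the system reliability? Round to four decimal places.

0.6977

R(light curtain) = exp(−0.000042 × 5000) = 0.810584
R(encoder) = exp(−0.000030 × 5000) = 0.860708
Series (light curtain and encoder): 0.810584 × 0.860708 = 0.6977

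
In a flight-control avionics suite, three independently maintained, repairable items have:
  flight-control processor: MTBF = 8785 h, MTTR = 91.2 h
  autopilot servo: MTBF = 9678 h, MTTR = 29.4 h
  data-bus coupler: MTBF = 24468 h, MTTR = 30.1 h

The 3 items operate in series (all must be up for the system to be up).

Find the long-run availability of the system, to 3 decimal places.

A(flight-control processor) = MTBF/(MTBF+MTTR) = 8785/(8785+91.2) = 0.989725
A(autopilot servo) = MTBF/(MTBF+MTTR) = 9678/(9678+29.4) = 0.996971
A(data-bus coupler) = MTBF/(MTBF+MTTR) = 24468/(24468+30.1) = 0.998771
Series availability: 0.989725 × 0.996971 × 0.998771 = 0.986

0.986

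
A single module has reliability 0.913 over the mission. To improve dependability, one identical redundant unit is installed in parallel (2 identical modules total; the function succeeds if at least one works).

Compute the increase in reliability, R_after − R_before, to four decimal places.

0.0794

R_before = 0.913
R_after = 1 − (1 − 0.913)^2 = 0.9924
ΔR = 0.9924 − 0.913 = 0.0794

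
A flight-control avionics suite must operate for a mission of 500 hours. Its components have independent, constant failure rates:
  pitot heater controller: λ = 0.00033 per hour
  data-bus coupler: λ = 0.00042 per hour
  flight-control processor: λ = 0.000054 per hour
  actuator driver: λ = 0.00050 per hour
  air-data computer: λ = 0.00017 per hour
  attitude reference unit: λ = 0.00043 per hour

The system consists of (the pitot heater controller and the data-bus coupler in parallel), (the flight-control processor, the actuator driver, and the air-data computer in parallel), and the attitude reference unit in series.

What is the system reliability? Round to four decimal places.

R(pitot heater controller) = exp(−0.00033 × 500) = 0.847894
R(data-bus coupler) = exp(−0.00042 × 500) = 0.810584
R(flight-control processor) = exp(−0.000054 × 500) = 0.973361
R(actuator driver) = exp(−0.00050 × 500) = 0.778801
R(air-data computer) = exp(−0.00017 × 500) = 0.918512
R(attitude reference unit) = exp(−0.00043 × 500) = 0.806541
Parallel (pitot heater controller and data-bus coupler): 1 − (1 − 0.847894)(1 − 0.810584) = 0.971189
Parallel (flight-control processor, actuator driver, and air-data computer): 1 − (1 − 0.973361)(1 − 0.778801)(1 − 0.918512) = 0.999520
Series ([0.971189], [0.999520], and attitude reference unit): 0.971189 × 0.999520 × 0.806541 = 0.7829

0.7829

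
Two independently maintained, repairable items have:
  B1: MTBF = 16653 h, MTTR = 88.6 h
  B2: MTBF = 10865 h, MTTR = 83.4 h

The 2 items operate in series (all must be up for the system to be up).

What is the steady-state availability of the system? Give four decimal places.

0.9871

A(B1) = MTBF/(MTBF+MTTR) = 16653/(16653+88.6) = 0.994708
A(B2) = MTBF/(MTBF+MTTR) = 10865/(10865+83.4) = 0.992382
Series availability: 0.994708 × 0.992382 = 0.9871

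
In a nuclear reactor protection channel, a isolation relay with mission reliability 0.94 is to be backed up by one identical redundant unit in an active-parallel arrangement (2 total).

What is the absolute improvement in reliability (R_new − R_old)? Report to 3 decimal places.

0.056

R_before = 0.94
R_after = 1 − (1 − 0.94)^2 = 0.996
ΔR = 0.996 − 0.94 = 0.056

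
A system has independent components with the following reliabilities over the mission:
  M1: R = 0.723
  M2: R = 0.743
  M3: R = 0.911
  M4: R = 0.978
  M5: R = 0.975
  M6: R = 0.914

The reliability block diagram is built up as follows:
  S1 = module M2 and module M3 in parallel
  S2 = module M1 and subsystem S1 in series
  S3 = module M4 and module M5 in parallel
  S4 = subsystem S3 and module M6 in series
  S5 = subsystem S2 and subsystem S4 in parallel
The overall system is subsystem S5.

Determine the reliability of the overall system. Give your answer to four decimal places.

0.9746

Parallel (M2 and M3): 1 − (1 − 0.743000)(1 − 0.911000) = 0.977127
Series (M1 and [0.977127]): 0.723000 × 0.977127 = 0.706463
Parallel (M4 and M5): 1 − (1 − 0.978000)(1 − 0.975000) = 0.999450
Series ([0.999450] and M6): 0.999450 × 0.914000 = 0.913497
Parallel ([0.706463] and [0.913497]): 1 − (1 − 0.706463)(1 − 0.913497) = 0.9746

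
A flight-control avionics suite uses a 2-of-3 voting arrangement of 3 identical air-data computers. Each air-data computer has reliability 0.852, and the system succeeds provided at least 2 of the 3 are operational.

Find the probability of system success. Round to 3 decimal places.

R = Σ_{i=2}^{3} C(3,i) p^i (1−p)^{3−i} with p = 0.852
C(3,2)·0.852^2·0.148^1 = 0.32230
C(3,3)·0.852^3·0.148^0 = 0.61847
Sum = 0.941

0.941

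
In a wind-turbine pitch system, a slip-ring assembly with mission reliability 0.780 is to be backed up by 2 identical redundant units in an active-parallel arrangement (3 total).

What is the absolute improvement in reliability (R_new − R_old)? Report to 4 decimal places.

0.2094

R_before = 0.780
R_after = 1 − (1 − 0.780)^3 = 0.9894
ΔR = 0.9894 − 0.780 = 0.2094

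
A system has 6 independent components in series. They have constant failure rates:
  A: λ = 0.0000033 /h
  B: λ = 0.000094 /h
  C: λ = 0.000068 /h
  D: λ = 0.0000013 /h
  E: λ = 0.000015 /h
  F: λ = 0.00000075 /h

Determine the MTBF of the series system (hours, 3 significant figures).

Series of exponential components: λ_sys = Σ λ_i
λ_sys = 0.0000033 + 0.000094 + 0.000068 + 0.0000013 + 0.000015 + 0.00000075 = 1.8235e-04 /h
MTBF = 1 / λ_sys = 5480 h

5480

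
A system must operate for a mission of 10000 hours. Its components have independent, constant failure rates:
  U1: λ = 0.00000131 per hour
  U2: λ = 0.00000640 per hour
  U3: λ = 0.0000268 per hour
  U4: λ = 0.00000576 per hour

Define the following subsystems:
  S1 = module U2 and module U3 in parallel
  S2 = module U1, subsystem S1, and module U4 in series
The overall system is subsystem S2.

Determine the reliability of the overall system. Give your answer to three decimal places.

0.918

R(U1) = exp(−0.00000131 × 10000) = 0.98699
R(U2) = exp(−0.00000640 × 10000) = 0.93800
R(U3) = exp(−0.0000268 × 10000) = 0.76491
R(U4) = exp(−0.00000576 × 10000) = 0.94403
Parallel (U2 and U3): 1 − (1 − 0.93800)(1 − 0.76491) = 0.98542
Series (U1, [0.98542], and U4): 0.98699 × 0.98542 × 0.94403 = 0.918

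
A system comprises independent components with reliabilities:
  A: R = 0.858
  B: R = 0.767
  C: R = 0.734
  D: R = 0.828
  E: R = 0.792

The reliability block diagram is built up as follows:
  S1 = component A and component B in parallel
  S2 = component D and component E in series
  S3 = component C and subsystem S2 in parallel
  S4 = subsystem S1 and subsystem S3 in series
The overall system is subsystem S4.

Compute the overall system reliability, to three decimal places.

Parallel (A and B): 1 − (1 − 0.85800)(1 − 0.76700) = 0.96691
Series (D and E): 0.82800 × 0.79200 = 0.65578
Parallel (C and [0.65578]): 1 − (1 − 0.73400)(1 − 0.65578) = 0.90844
Series ([0.96691] and [0.90844]): 0.96691 × 0.90844 = 0.878

0.878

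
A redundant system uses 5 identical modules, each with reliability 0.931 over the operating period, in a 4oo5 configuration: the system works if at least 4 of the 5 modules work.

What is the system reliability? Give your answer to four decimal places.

0.9586

R = Σ_{i=4}^{5} C(5,i) p^i (1−p)^{5−i} with p = 0.931
C(5,4)·0.931^4·0.069^1 = 0.259190
C(5,5)·0.931^5·0.069^0 = 0.699437
Sum = 0.9586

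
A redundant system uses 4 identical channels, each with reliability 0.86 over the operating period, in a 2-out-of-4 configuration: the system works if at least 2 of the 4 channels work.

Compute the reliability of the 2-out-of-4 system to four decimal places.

R = Σ_{i=2}^{4} C(4,i) p^i (1−p)^{4−i} with p = 0.86
C(4,2)·0.86^2·0.14^2 = 0.086977
C(4,3)·0.86^3·0.14^1 = 0.356191
C(4,4)·0.86^4·0.14^0 = 0.547008
Sum = 0.9902

0.9902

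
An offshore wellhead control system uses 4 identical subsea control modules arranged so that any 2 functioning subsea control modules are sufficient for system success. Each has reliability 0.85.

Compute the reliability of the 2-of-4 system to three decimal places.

0.988

R = Σ_{i=2}^{4} C(4,i) p^i (1−p)^{4−i} with p = 0.85
C(4,2)·0.85^2·0.15^2 = 0.09754
C(4,3)·0.85^3·0.15^1 = 0.36848
C(4,4)·0.85^4·0.15^0 = 0.52201
Sum = 0.988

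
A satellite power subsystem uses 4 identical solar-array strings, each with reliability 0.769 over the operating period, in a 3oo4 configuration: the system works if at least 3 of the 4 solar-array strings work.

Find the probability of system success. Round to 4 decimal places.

R = Σ_{i=3}^{4} C(4,i) p^i (1−p)^{4−i} with p = 0.769
C(4,3)·0.769^3·0.231^1 = 0.420195
C(4,4)·0.769^4·0.231^0 = 0.349708
Sum = 0.7699

0.7699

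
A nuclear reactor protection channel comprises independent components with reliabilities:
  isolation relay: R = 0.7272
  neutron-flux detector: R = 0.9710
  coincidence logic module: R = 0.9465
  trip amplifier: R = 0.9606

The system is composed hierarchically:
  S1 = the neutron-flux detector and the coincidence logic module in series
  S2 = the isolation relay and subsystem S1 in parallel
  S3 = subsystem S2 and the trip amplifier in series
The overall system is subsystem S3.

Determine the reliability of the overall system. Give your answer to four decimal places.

0.9394

Series (neutron-flux detector and coincidence logic module): 0.971000 × 0.946500 = 0.919052
Parallel (isolation relay and [0.919052]): 1 − (1 − 0.727200)(1 − 0.919052) = 0.977917
Series ([0.977917] and trip amplifier): 0.977917 × 0.960600 = 0.9394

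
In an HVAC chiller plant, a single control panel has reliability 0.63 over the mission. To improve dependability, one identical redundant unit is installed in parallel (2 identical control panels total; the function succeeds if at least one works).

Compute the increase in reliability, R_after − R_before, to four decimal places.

0.2331

R_before = 0.63
R_after = 1 − (1 − 0.63)^2 = 0.8631
ΔR = 0.8631 − 0.63 = 0.2331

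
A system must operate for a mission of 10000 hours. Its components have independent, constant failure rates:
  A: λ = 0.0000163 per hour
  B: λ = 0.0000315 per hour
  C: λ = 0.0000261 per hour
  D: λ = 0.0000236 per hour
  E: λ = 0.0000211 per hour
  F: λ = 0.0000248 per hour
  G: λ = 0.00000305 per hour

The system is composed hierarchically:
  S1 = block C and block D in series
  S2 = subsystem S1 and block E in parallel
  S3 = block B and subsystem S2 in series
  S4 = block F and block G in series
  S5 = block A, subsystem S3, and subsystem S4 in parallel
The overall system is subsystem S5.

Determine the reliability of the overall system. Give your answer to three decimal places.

R(A) = exp(−0.0000163 × 10000) = 0.84959
R(B) = exp(−0.0000315 × 10000) = 0.72979
R(C) = exp(−0.0000261 × 10000) = 0.77028
R(D) = exp(−0.0000236 × 10000) = 0.78978
R(E) = exp(−0.0000211 × 10000) = 0.80977
R(F) = exp(−0.0000248 × 10000) = 0.78036
R(G) = exp(−0.00000305 × 10000) = 0.96996
Series (C and D): 0.77028 × 0.78978 = 0.60835
Parallel ([0.60835] and E): 1 − (1 − 0.60835)(1 − 0.80977) = 0.92550
Series (B and [0.92550]): 0.72979 × 0.92550 = 0.67542
Series (F and G): 0.78036 × 0.96996 = 0.75692
Parallel (A, [0.67542], and [0.75692]): 1 − (1 − 0.84959)(1 − 0.67542)(1 − 0.75692) = 0.988

0.988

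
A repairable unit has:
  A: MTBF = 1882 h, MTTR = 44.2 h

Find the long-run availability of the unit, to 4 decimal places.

A(A) = MTBF/(MTBF+MTTR) = 1882/(1882+44.2) = 0.9771

0.9771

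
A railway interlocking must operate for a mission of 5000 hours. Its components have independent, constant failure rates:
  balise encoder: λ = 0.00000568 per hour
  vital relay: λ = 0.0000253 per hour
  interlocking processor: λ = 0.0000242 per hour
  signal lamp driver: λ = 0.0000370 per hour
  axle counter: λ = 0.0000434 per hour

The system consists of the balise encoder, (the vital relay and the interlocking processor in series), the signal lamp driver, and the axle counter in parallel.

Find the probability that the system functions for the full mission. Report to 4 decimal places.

R(balise encoder) = exp(−0.00000568 × 5000) = 0.971999
R(vital relay) = exp(−0.0000253 × 5000) = 0.881174
R(interlocking processor) = exp(−0.0000242 × 5000) = 0.886034
R(signal lamp driver) = exp(−0.0000370 × 5000) = 0.831104
R(axle counter) = exp(−0.0000434 × 5000) = 0.804930
Series (vital relay and interlocking processor): 0.881174 × 0.886034 = 0.780750
Parallel (balise encoder, [0.780750], signal lamp driver, and axle counter): 1 − (1 − 0.971999)(1 − 0.780750)(1 − 0.831104)(1 − 0.804930) = 0.9998

0.9998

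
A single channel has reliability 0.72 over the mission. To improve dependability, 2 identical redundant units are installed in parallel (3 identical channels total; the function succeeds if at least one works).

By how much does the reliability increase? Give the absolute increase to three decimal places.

R_before = 0.72
R_after = 1 − (1 − 0.72)^3 = 0.978
ΔR = 0.978 − 0.72 = 0.258

0.258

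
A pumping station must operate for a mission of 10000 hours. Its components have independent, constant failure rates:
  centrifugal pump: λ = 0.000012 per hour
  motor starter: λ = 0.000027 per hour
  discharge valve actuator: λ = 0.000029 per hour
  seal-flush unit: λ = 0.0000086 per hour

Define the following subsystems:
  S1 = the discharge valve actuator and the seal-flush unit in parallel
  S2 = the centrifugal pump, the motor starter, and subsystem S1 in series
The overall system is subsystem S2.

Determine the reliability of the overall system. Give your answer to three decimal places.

0.663

R(centrifugal pump) = exp(−0.000012 × 10000) = 0.88692
R(motor starter) = exp(−0.000027 × 10000) = 0.76338
R(discharge valve actuator) = exp(−0.000029 × 10000) = 0.74826
R(seal-flush unit) = exp(−0.0000086 × 10000) = 0.91759
Parallel (discharge valve actuator and seal-flush unit): 1 − (1 − 0.74826)(1 − 0.91759) = 0.97925
Series (centrifugal pump, motor starter, and [0.97925]): 0.88692 × 0.76338 × 0.97925 = 0.663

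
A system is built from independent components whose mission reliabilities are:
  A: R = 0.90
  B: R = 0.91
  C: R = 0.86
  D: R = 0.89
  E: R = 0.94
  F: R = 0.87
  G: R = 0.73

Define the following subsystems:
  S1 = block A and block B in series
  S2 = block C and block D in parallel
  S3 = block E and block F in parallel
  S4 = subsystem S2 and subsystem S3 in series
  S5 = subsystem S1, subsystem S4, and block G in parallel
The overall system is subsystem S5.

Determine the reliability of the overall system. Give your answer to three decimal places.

Series (A and B): 0.90000 × 0.91000 = 0.81900
Parallel (C and D): 1 − (1 − 0.86000)(1 − 0.89000) = 0.98460
Parallel (E and F): 1 − (1 − 0.94000)(1 − 0.87000) = 0.99220
Series ([0.98460] and [0.99220]): 0.98460 × 0.99220 = 0.97692
Parallel ([0.81900], [0.97692], and G): 1 − (1 − 0.81900)(1 − 0.97692)(1 − 0.73000) = 0.999

0.999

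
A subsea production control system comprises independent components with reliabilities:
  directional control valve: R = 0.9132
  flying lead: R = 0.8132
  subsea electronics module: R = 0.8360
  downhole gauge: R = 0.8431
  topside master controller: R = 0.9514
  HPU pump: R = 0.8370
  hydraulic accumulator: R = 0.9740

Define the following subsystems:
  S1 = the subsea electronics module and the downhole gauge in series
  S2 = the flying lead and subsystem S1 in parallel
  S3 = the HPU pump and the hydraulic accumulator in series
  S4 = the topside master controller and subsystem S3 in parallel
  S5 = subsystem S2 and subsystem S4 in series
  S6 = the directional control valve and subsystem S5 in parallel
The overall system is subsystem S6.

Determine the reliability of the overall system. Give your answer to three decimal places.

Series (subsea electronics module and downhole gauge): 0.83600 × 0.84310 = 0.70483
Parallel (flying lead and [0.70483]): 1 − (1 − 0.81320)(1 − 0.70483) = 0.94486
Series (HPU pump and hydraulic accumulator): 0.83700 × 0.97400 = 0.81524
Parallel (topside master controller and [0.81524]): 1 − (1 − 0.95140)(1 − 0.81524) = 0.99102
Series ([0.94486] and [0.99102]): 0.94486 × 0.99102 = 0.93638
Parallel (directional control valve and [0.93638]): 1 − (1 − 0.91320)(1 − 0.93638) = 0.994

0.994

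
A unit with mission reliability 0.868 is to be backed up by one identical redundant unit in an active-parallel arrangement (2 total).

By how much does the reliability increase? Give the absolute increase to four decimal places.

R_before = 0.868
R_after = 1 − (1 − 0.868)^2 = 0.9826
ΔR = 0.9826 − 0.868 = 0.1146

0.1146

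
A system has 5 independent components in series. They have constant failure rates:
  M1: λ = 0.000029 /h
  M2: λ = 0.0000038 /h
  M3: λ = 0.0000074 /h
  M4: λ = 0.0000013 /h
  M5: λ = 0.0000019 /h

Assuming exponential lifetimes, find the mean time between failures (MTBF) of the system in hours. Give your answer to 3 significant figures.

Series of exponential components: λ_sys = Σ λ_i
λ_sys = 0.000029 + 0.0000038 + 0.0000074 + 0.0000013 + 0.0000019 = 4.3400e-05 /h
MTBF = 1 / λ_sys = 23000 h

23000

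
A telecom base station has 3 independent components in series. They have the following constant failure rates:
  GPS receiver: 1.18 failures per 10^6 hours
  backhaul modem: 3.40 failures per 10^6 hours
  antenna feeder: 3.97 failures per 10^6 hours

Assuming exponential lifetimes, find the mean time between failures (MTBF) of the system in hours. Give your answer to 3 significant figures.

Series of exponential components: λ_sys = Σ λ_i
λ_sys = 0.00000118 + 0.00000340 + 0.00000397 = 8.5500e-06 /h
MTBF = 1 / λ_sys = 117000 h

117000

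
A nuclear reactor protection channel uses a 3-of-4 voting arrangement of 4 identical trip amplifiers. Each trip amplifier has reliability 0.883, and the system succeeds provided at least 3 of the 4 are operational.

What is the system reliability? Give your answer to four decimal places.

0.9301

R = Σ_{i=3}^{4} C(4,i) p^i (1−p)^{4−i} with p = 0.883
C(4,3)·0.883^3·0.117^1 = 0.322202
C(4,4)·0.883^4·0.117^0 = 0.607915
Sum = 0.9301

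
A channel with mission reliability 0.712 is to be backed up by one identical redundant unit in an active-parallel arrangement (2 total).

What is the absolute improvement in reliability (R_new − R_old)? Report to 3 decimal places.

0.205

R_before = 0.712
R_after = 1 − (1 − 0.712)^2 = 0.917
ΔR = 0.917 − 0.712 = 0.205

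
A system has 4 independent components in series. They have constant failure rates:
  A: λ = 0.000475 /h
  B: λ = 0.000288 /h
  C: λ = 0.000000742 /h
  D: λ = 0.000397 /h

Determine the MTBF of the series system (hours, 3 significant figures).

Series of exponential components: λ_sys = Σ λ_i
λ_sys = 0.000475 + 0.000288 + 0.000000742 + 0.000397 = 1.1607e-03 /h
MTBF = 1 / λ_sys = 862 h

862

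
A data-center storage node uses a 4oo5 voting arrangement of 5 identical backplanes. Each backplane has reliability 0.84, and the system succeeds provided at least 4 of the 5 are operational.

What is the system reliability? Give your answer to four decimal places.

0.8165

R = Σ_{i=4}^{5} C(5,i) p^i (1−p)^{5−i} with p = 0.84
C(5,4)·0.84^4·0.16^1 = 0.398297
C(5,5)·0.84^5·0.16^0 = 0.418212
Sum = 0.8165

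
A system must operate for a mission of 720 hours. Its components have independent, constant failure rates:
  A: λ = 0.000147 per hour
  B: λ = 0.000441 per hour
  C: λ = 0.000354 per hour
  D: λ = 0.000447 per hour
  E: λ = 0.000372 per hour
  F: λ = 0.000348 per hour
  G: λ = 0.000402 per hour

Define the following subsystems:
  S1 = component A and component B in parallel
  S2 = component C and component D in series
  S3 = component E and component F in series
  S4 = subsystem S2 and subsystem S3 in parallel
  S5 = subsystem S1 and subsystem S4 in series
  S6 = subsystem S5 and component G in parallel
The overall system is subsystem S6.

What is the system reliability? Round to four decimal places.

R(A) = exp(−0.000147 × 720) = 0.899569
R(B) = exp(−0.000441 × 720) = 0.727952
R(C) = exp(−0.000354 × 720) = 0.775009
R(D) = exp(−0.000447 × 720) = 0.724814
R(E) = exp(−0.000372 × 720) = 0.765030
R(F) = exp(−0.000348 × 720) = 0.778365
R(G) = exp(−0.000402 × 720) = 0.748683
Parallel (A and B): 1 − (1 − 0.899569)(1 − 0.727952) = 0.972678
Series (C and D): 0.775009 × 0.724814 = 0.561737
Series (E and F): 0.765030 × 0.778365 = 0.595473
Parallel ([0.561737] and [0.595473]): 1 − (1 − 0.561737)(1 − 0.595473) = 0.822711
Series ([0.972678] and [0.822711]): 0.972678 × 0.822711 = 0.800233
Parallel ([0.800233] and G): 1 − (1 − 0.800233)(1 − 0.748683) = 0.9498

0.9498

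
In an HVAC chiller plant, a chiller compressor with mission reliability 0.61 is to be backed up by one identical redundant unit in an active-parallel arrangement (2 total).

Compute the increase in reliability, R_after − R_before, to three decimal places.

0.238

R_before = 0.61
R_after = 1 − (1 − 0.61)^2 = 0.848
ΔR = 0.848 − 0.61 = 0.238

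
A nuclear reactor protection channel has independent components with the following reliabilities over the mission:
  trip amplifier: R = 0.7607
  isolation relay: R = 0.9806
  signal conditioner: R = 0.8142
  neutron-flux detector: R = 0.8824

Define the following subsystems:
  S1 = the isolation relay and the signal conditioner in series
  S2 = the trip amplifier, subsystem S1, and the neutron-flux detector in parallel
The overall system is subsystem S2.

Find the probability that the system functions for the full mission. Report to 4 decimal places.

Series (isolation relay and signal conditioner): 0.980600 × 0.814200 = 0.798405
Parallel (trip amplifier, [0.798405], and neutron-flux detector): 1 − (1 − 0.760700)(1 − 0.798405)(1 − 0.882400) = 0.9943

0.9943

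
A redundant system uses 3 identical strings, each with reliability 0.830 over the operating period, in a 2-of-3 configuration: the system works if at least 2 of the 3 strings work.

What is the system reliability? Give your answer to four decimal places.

R = Σ_{i=2}^{3} C(3,i) p^i (1−p)^{3−i} with p = 0.830
C(3,2)·0.830^2·0.170^1 = 0.351339
C(3,3)·0.830^3·0.170^0 = 0.571787
Sum = 0.9231

0.9231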